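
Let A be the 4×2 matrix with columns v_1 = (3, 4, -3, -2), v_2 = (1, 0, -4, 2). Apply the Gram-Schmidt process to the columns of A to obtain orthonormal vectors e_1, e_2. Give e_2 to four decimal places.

e_2 = (0.0312, -0.2743, -0.7419, 0.6110)

v_1 = (3, 4, -3, -2); ‖v_1‖ = 6.1644, so e_1 = (0.4867, 0.6489, -0.4867, -0.3244).
e_1·v_2 = 0.4867·1 + 0.6489·0 + (-0.4867)·(-4) + (-0.3244)·2 = 1.7844.
u_2 = v_2 − 1.7844·e_1 = (0.1316, -1.1579, -3.1316, 2.5789).
‖u_2‖ = 4.2209, so e_2 = (0.0312, -0.2743, -0.7419, 0.6110).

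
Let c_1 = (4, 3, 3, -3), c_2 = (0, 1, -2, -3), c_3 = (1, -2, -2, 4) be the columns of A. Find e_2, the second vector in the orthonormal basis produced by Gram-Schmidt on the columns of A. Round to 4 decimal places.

e_2 = (-0.1538, 0.1602, -0.6666, -0.7115)

e_1 = c_1/‖c_1‖ = (4, 3, 3, -3)/6.5574 = (0.6100, 0.4575, 0.4575, -0.4575).
r_{12} = e_1·c_2 = 0.9150.
u_2 = c_2 − 0.9150·e_1 = (-0.5581, 0.5814, -2.4186, -2.5814).
‖u_2‖ = 3.6281, so e_2 = (-0.1538, 0.1602, -0.6666, -0.7115).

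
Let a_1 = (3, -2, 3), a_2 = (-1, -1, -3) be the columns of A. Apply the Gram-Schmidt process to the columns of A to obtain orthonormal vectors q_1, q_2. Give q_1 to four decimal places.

q_1 = a_1/‖a_1‖ = (3, -2, 3)/4.6904 = (0.6396, -0.4264, 0.6396).

q_1 = (0.6396, -0.4264, 0.6396)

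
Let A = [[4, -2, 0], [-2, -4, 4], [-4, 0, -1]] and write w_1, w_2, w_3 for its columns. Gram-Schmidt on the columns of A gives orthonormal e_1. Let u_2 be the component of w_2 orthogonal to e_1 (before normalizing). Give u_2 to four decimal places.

u_2 = (-2.0000, -4.0000, 0.0000)

e_1 = w_1/‖w_1‖ = (4, -2, -4)/6.0000 = (0.6667, -0.3333, -0.6667).
r_{12} = e_1·w_2 = 0.0000.
u_2 = w_2 + 0.0000·e_1 = (-2.0000, -4.0000, 0.0000).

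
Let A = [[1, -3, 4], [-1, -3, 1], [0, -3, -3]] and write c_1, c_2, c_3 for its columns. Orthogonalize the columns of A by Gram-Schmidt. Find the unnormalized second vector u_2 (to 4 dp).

e_1 = c_1/‖c_1‖ = (1, -1, 0)/1.4142 = (0.7071, -0.7071, 0.0000).
r_{12} = e_1·c_2 = 0.0000.
u_2 = c_2 + 0.0000·e_1 = (-3.0000, -3.0000, -3.0000).

u_2 = (-3.0000, -3.0000, -3.0000)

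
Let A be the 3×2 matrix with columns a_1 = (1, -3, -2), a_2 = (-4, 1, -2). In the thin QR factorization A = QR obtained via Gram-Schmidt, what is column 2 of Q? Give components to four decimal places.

a_1 = (1, -3, -2); ‖a_1‖ = 3.7417, so q_1 = (0.2673, -0.8018, -0.5345).
q_1·a_2 = 0.2673·(-4) + (-0.8018)·1 + (-0.5345)·(-2) = -0.8018.
u_2 = a_2 + 0.8018·q_1 = (-3.7857, 0.3571, -2.4286).
‖u_2‖ = 4.5119, so q_2 = (-0.8391, 0.0792, -0.5383).

q_2 = (-0.8391, 0.0792, -0.5383)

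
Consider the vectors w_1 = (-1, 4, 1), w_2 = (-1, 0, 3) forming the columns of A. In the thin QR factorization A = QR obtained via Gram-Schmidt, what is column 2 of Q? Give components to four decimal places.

e_2 = (-0.2577, -0.2945, 0.9203)

e_1 = w_1/‖w_1‖ = (-1, 4, 1)/4.2426 = (-0.2357, 0.9428, 0.2357).
r_{12} = e_1·w_2 = 0.9428.
u_2 = w_2 − 0.9428·e_1 = (-0.7778, -0.8889, 2.7778).
‖u_2‖ = 3.0185, so e_2 = (-0.2577, -0.2945, 0.9203).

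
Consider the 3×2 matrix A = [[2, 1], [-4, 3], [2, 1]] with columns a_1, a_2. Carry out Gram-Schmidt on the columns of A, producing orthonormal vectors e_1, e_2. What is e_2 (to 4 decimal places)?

e_2 = (0.5774, 0.5774, 0.5774)

a_1 = (2, -4, 2); ‖a_1‖ = 4.8990, so e_1 = (0.4082, -0.8165, 0.4082).
e_1·a_2 = 0.4082·1 + (-0.8165)·3 + 0.4082·1 = -1.6330.
u_2 = a_2 + 1.6330·e_1 = (1.6667, 1.6667, 1.6667).
‖u_2‖ = 2.8868, so e_2 = (0.5774, 0.5774, 0.5774).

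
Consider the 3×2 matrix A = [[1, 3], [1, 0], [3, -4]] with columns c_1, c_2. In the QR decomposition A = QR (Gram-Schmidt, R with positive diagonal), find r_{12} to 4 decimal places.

r_{12} = -2.7136

c_1 = (1, 1, 3); ‖c_1‖ = 3.3166, so q_1 = (0.3015, 0.3015, 0.9045).
r_{12} = q_1·c_2 = -2.7136.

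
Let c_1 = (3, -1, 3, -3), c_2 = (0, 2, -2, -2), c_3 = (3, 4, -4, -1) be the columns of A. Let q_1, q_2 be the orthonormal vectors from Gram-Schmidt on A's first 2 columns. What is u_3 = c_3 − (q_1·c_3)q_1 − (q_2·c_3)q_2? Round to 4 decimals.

q_1 = c_1/‖c_1‖ = (3, -1, 3, -3)/5.2915 = (0.5669, -0.1890, 0.5669, -0.5669).
r_{12} = q_1·c_2 = -0.3780.
u_2 = c_2 + 0.3780·q_1 = (0.2143, 1.9286, -1.7857, -2.2143).
‖u_2‖ = 3.4434, so q_2 = (0.0622, 0.5601, -0.5186, -0.6430).
r_{13} = q_1·c_3 = -0.7559; r_{23} = q_2·c_3 = 5.1444.
u_3 = c_3 + 0.7559·q_1 − 5.1444·q_2 = (3.1084, 0.9759, -0.9036, 1.8795).

u_3 = (3.1084, 0.9759, -0.9036, 1.8795)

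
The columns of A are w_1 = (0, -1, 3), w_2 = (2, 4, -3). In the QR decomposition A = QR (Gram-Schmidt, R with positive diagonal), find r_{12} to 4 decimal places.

w_1 = (0, -1, 3); ‖w_1‖ = 3.1623, so q_1 = (0.0000, -0.3162, 0.9487).
r_{12} = q_1·w_2 = -4.1110.

r_{12} = -4.1110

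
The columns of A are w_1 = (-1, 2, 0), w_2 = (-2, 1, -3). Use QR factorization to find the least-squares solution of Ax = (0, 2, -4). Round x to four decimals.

q_1 = w_1/‖w_1‖ = (-1, 2, 0)/2.2361 = (-0.4472, 0.8944, 0.0000).
r_{12} = q_1·w_2 = 1.7889.
u_2 = w_2 − 1.7889·q_1 = (-1.2000, -0.6000, -3.0000).
‖u_2‖ = 3.2863, so q_2 = (-0.3651, -0.1826, -0.9129).
Qᵀb = (1.7889, 3.2863).
Back-substitute: x_2 = 3.2863/3.2863 = 1.0000.
x_1 = (1.7889 − 1.7889·1.0000)/2.2361 = 0.0000.

x = (0.0000, 1.0000)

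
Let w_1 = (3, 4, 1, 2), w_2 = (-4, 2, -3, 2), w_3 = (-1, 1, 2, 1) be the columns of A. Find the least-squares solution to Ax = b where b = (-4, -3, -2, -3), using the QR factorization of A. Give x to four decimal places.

x = (-1.0113, 0.2231, -0.1986)

q_1 = w_1/‖w_1‖ = (3, 4, 1, 2)/5.4772 = (0.5477, 0.7303, 0.1826, 0.3651).
r_{12} = q_1·w_2 = -0.5477.
u_2 = w_2 + 0.5477·q_1 = (-3.7000, 2.4000, -2.9000, 2.2000).
‖u_2‖ = 5.7184, so q_2 = (-0.6470, 0.4197, -0.5071, 0.3847).
r_{13} = q_1·w_3 = 0.9129; r_{23} = q_2·w_3 = 0.4372.
u_3 = w_3 − 0.9129·q_1 − 0.4372·q_2 = (-1.2171, 0.1498, 2.0550, 0.4985).
‖u_3‖ = 2.4445, so q_3 = (-0.4979, 0.0613, 0.8407, 0.2039).
Qᵀb = (-5.8424, 1.1891, -0.4854).
Back-substitute: x_3 = -0.4854/2.4445 = -0.1986.
x_2 = (1.1891 − 0.4372·(-0.1986))/5.7184 = 0.2231.
x_1 = (-5.8424 + 0.5477·0.2231 − 0.9129·(-0.1986))/5.4772 = -1.0113.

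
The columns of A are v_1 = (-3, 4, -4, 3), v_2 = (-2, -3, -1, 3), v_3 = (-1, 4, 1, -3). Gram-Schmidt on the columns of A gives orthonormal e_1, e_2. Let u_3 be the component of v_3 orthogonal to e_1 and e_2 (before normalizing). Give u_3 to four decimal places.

e_1 = v_1/‖v_1‖ = (-3, 4, -4, 3)/7.0711 = (-0.4243, 0.5657, -0.5657, 0.4243).
r_{12} = e_1·v_2 = 0.9899.
u_2 = v_2 − 0.9899·e_1 = (-1.5800, -3.5600, -0.4400, 2.5800).
‖u_2‖ = 4.6925, so e_2 = (-0.3367, -0.7586, -0.0938, 0.5498).
r_{13} = e_1·v_3 = 0.8485; r_{23} = e_2·v_3 = -4.4411.
u_3 = v_3 − 0.8485·e_1 + 4.4411·e_2 = (-2.1353, 0.1508, 1.0636, -0.9183).

u_3 = (-2.1353, 0.1508, 1.0636, -0.9183)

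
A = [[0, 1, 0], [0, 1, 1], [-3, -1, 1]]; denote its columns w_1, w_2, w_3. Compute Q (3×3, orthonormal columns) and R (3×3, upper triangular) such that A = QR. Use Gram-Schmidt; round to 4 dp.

w_1 = (0, 0, -3); ‖w_1‖ = 3.0000, so q_1 = (0.0000, 0.0000, -1.0000).
q_1·w_2 = 0.0000·1 + 0.0000·1 + (-1.0000)·(-1) = 1.0000.
u_2 = w_2 − 1.0000·q_1 = (1.0000, 1.0000, 0.0000).
‖u_2‖ = 1.4142, so q_2 = (0.7071, 0.7071, 0.0000).
q_1·w_3 = 0.0000·0 + 0.0000·1 + (-1.0000)·1 = -1.0000; q_2·w_3 = 0.7071·0 + 0.7071·1 + 0.0000·1 = 0.7071.
u_3 = w_3 + 1.0000·q_1 − 0.7071·q_2 = (-0.5000, 0.5000, 0.0000).
‖u_3‖ = 0.7071, so q_3 = (-0.7071, 0.7071, 0.0000).

Q = [[0.0000, 0.7071, -0.7071], [0.0000, 0.7071, 0.7071], [-1.0000, 0.0000, 0.0000]], R = [[3.0000, 1.0000, -1.0000], [0.0000, 1.4142, 0.7071], [0.0000, 0.0000, 0.7071]]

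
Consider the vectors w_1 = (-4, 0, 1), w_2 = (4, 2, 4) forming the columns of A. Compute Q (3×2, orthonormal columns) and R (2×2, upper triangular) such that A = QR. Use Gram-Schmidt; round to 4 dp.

w_1 = (-4, 0, 1); ‖w_1‖ = 4.1231, so q_1 = (-0.9701, 0.0000, 0.2425).
q_1·w_2 = (-0.9701)·4 + 0.0000·2 + 0.2425·4 = -2.9104.
u_2 = w_2 + 2.9104·q_1 = (1.1765, 2.0000, 4.7059).
‖u_2‖ = 5.2468, so q_2 = (0.2242, 0.3812, 0.8969).

Q = [[-0.9701, 0.2242], [0.0000, 0.3812], [0.2425, 0.8969]], R = [[4.1231, -2.9104], [0.0000, 5.2468]]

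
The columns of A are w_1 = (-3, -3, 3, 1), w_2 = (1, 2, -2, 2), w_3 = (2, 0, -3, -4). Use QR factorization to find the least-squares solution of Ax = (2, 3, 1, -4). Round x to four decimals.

e_1 = w_1/‖w_1‖ = (-3, -3, 3, 1)/5.2915 = (-0.5669, -0.5669, 0.5669, 0.1890).
r_{12} = e_1·w_2 = -2.4568.
u_2 = w_2 + 2.4568·e_1 = (-0.3929, 0.6071, -0.6071, 2.4643).
‖u_2‖ = 2.6390, so e_2 = (-0.1489, 0.2301, -0.2301, 0.9338).
r_{13} = e_1·w_3 = -3.5907; r_{23} = e_2·w_3 = -3.3427.
u_3 = w_3 + 3.5907·e_1 + 3.3427·e_2 = (-0.5333, -1.2667, -1.7333, -0.2000).
‖u_3‖ = 2.2211, so e_3 = (-0.2401, -0.5703, -0.7804, -0.0900).
Qᵀb = (-3.0237, -3.5728, -2.6113).
Back-substitute: x_3 = -2.6113/2.2211 = -1.1757.
x_2 = (-3.5728 + 3.3427·(-1.1757))/2.6390 = -2.8430.
x_1 = (-3.0237 + 2.4568·(-2.8430) + 3.5907·(-1.1757))/5.2915 = -2.6892.

x = (-2.6892, -2.8430, -1.1757)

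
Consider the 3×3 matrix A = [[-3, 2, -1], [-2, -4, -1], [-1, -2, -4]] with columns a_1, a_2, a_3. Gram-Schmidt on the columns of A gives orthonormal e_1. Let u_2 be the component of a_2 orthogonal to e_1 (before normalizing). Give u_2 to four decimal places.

a_1 = (-3, -2, -1); ‖a_1‖ = 3.7417, so e_1 = (-0.8018, -0.5345, -0.2673).
e_1·a_2 = (-0.8018)·2 + (-0.5345)·(-4) + (-0.2673)·(-2) = 1.0690.
u_2 = a_2 − 1.0690·e_1 = (2.8571, -3.4286, -1.7143).

u_2 = (2.8571, -3.4286, -1.7143)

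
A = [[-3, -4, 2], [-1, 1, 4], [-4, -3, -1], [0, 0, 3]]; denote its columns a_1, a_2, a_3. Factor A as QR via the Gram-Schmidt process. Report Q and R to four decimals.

Q = [[-0.5883, -0.5661, 0.4636], [-0.1961, 0.7926, 0.4636], [-0.7845, 0.2265, -0.4636], [0.0000, 0.0000, 0.5960]], R = [[5.0990, 4.5107, -1.1767], [0.0000, 2.3778, 1.8116], [0.0000, 0.0000, 5.0332]]

a_1 = (-3, -1, -4, 0); ‖a_1‖ = 5.0990, so q_1 = (-0.5883, -0.1961, -0.7845, 0.0000).
q_1·a_2 = (-0.5883)·(-4) + (-0.1961)·1 + (-0.7845)·(-3) + 0.0000·0 = 4.5107.
u_2 = a_2 − 4.5107·q_1 = (-1.3462, 1.8846, 0.5385, 0.0000).
‖u_2‖ = 2.3778, so q_2 = (-0.5661, 0.7926, 0.2265, 0.0000).
q_1·a_3 = (-0.5883)·2 + (-0.1961)·4 + (-0.7845)·(-1) + 0.0000·3 = -1.1767; q_2·a_3 = (-0.5661)·2 + 0.7926·4 + 0.2265·(-1) + 0.0000·3 = 1.8116.
u_3 = a_3 + 1.1767·q_1 − 1.8116·q_2 = (2.3333, 2.3333, -2.3333, 3.0000).
‖u_3‖ = 5.0332, so q_3 = (0.4636, 0.4636, -0.4636, 0.5960).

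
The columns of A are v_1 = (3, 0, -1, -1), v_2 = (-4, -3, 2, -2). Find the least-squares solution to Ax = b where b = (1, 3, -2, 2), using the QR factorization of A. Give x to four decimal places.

v_1 = (3, 0, -1, -1); ‖v_1‖ = 3.3166, so e_1 = (0.9045, 0.0000, -0.3015, -0.3015).
e_1·v_2 = 0.9045·(-4) + 0.0000·(-3) + (-0.3015)·2 + (-0.3015)·(-2) = -3.6181.
u_2 = v_2 + 3.6181·e_1 = (-0.7273, -3.0000, 0.9091, -3.0909).
‖u_2‖ = 4.4620, so e_2 = (-0.1630, -0.6724, 0.2037, -0.6927).
Qᵀb = (0.9045, -3.9730).
Back-substitute: x_2 = -3.9730/4.4620 = -0.8904.
x_1 = (0.9045 + 3.6181·(-0.8904))/3.3166 = -0.6986.

x = (-0.6986, -0.8904)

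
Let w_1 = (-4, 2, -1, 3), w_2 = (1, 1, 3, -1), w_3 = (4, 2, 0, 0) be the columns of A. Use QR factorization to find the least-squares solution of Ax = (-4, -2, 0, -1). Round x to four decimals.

x = (-0.1229, 0.0450, -1.0872)

q_1 = w_1/‖w_1‖ = (-4, 2, -1, 3)/5.4772 = (-0.7303, 0.3651, -0.1826, 0.5477).
r_{12} = q_1·w_2 = -1.4606.
u_2 = w_2 + 1.4606·q_1 = (-0.0667, 1.5333, 2.7333, -0.2000).
‖u_2‖ = 3.1411, so q_2 = (-0.0212, 0.4881, 0.8702, -0.0637).
r_{13} = q_1·w_3 = -2.1909; r_{23} = q_2·w_3 = 0.8914.
u_3 = w_3 + 2.1909·q_1 − 0.8914·q_2 = (2.4189, 2.3649, -1.1757, 1.2568).
‖u_3‖ = 3.7954, so q_3 = (0.6373, 0.6231, -0.3098, 0.3311).
Qᵀb = (1.6432, -0.8277, -4.1266).
Back-substitute: x_3 = -4.1266/3.7954 = -1.0872.
x_2 = (-0.8277 − 0.8914·(-1.0872))/3.1411 = 0.0450.
x_1 = (1.6432 + 1.4606·0.0450 + 2.1909·(-1.0872))/5.4772 = -0.1229.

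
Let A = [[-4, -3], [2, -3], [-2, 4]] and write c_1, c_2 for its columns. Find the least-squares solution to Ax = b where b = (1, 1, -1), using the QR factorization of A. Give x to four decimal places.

x = (-0.0246, -0.2956)

q_1 = c_1/‖c_1‖ = (-4, 2, -2)/4.8990 = (-0.8165, 0.4082, -0.4082).
r_{12} = q_1·c_2 = -0.4082.
u_2 = c_2 + 0.4082·q_1 = (-3.3333, -2.8333, 3.8333).
‖u_2‖ = 5.8166, so q_2 = (-0.5731, -0.4871, 0.6590).
Qᵀb = (0.0000, -1.7192).
Back-substitute: x_2 = -1.7192/5.8166 = -0.2956.
x_1 = (0.0000 + 0.4082·(-0.2956))/4.8990 = -0.0246.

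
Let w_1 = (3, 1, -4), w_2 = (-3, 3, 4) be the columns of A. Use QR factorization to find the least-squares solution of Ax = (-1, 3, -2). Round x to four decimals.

x = (0.9000, 0.7000)

q_1 = w_1/‖w_1‖ = (3, 1, -4)/5.0990 = (0.5883, 0.1961, -0.7845).
r_{12} = q_1·w_2 = -4.3146.
u_2 = w_2 + 4.3146·q_1 = (-0.4615, 3.8462, 0.6154).
‖u_2‖ = 3.9223, so q_2 = (-0.1177, 0.9806, 0.1569).
Qᵀb = (1.5689, 2.7456).
Back-substitute: x_2 = 2.7456/3.9223 = 0.7000.
x_1 = (1.5689 + 4.3146·0.7000)/5.0990 = 0.9000.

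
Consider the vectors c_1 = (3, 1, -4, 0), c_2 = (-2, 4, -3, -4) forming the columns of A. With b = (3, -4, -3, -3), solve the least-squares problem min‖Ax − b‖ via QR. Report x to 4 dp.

c_1 = (3, 1, -4, 0); ‖c_1‖ = 5.0990, so q_1 = (0.5883, 0.1961, -0.7845, 0.0000).
q_1·c_2 = 0.5883·(-2) + 0.1961·4 + (-0.7845)·(-3) + 0.0000·(-4) = 1.9612.
u_2 = c_2 − 1.9612·q_1 = (-3.1538, 3.6154, -1.4615, -4.0000).
‖u_2‖ = 6.4151, so q_2 = (-0.4916, 0.5636, -0.2278, -0.6235).
Qᵀb = (3.3340, -1.1751).
Back-substitute: x_2 = -1.1751/6.4151 = -0.1832.
x_1 = (3.3340 − 1.9612·(-0.1832))/5.0990 = 0.7243.

x = (0.7243, -0.1832)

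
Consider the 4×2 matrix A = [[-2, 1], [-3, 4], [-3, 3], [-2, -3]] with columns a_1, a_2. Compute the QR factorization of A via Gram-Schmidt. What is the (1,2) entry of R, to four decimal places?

a_1 = (-2, -3, -3, -2); ‖a_1‖ = 5.0990, so e_1 = (-0.3922, -0.5883, -0.5883, -0.3922).
r_{12} = e_1·a_2 = -3.3340.

r_{12} = -3.3340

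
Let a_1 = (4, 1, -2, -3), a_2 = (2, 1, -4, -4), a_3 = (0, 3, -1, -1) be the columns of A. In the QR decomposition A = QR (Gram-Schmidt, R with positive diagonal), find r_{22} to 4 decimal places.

r_{22} = 2.9944

a_1 = (4, 1, -2, -3); ‖a_1‖ = 5.4772, so e_1 = (0.7303, 0.1826, -0.3651, -0.5477).
e_1·a_2 = 0.7303·2 + 0.1826·1 + (-0.3651)·(-4) + (-0.5477)·(-4) = 5.2947.
u_2 = a_2 − 5.2947·e_1 = (-1.8667, 0.0333, -2.0667, -1.1000).
r_{22} = ‖u_2‖ = 2.9944.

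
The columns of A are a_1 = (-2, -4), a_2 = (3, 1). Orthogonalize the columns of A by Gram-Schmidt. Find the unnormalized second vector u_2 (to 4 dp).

a_1 = (-2, -4); ‖a_1‖ = 4.4721, so q_1 = (-0.4472, -0.8944).
q_1·a_2 = (-0.4472)·3 + (-0.8944)·1 = -2.2361.
u_2 = a_2 + 2.2361·q_1 = (2.0000, -1.0000).

u_2 = (2.0000, -1.0000)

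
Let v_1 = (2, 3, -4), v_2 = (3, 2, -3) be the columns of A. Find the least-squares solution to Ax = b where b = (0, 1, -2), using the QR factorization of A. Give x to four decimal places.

v_1 = (2, 3, -4); ‖v_1‖ = 5.3852, so e_1 = (0.3714, 0.5571, -0.7428).
e_1·v_2 = 0.3714·3 + 0.5571·2 + (-0.7428)·(-3) = 4.4567.
u_2 = v_2 − 4.4567·e_1 = (1.3448, -0.4828, 0.3103).
‖u_2‖ = 1.4622, so e_2 = (0.9197, -0.3302, 0.2122).
Qᵀb = (2.0426, -0.7547).
Back-substitute: x_2 = -0.7547/1.4622 = -0.5161.
x_1 = (2.0426 − 4.4567·(-0.5161))/5.3852 = 0.8065.

x = (0.8065, -0.5161)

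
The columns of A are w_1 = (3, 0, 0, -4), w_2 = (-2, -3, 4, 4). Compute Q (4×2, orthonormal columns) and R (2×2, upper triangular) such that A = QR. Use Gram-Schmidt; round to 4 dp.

w_1 = (3, 0, 0, -4); ‖w_1‖ = 5.0000, so q_1 = (0.6000, 0.0000, 0.0000, -0.8000).
q_1·w_2 = 0.6000·(-2) + 0.0000·(-3) + 0.0000·4 + (-0.8000)·4 = -4.4000.
u_2 = w_2 + 4.4000·q_1 = (0.6400, -3.0000, 4.0000, 0.4800).
‖u_2‖ = 5.0636, so q_2 = (0.1264, -0.5925, 0.7900, 0.0948).

Q = [[0.6000, 0.1264], [0.0000, -0.5925], [0.0000, 0.7900], [-0.8000, 0.0948]], R = [[5.0000, -4.4000], [0.0000, 5.0636]]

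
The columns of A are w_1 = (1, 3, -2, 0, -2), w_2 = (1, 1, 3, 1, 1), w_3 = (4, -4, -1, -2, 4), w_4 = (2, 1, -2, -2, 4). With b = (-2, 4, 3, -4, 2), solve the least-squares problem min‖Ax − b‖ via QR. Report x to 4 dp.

w_1 = (1, 3, -2, 0, -2); ‖w_1‖ = 4.2426, so e_1 = (0.2357, 0.7071, -0.4714, 0.0000, -0.4714).
e_1·w_2 = 0.2357·1 + 0.7071·1 + (-0.4714)·3 + 0.0000·1 + (-0.4714)·1 = -0.9428.
u_2 = w_2 + 0.9428·e_1 = (1.2222, 1.6667, 2.5556, 1.0000, 0.5556).
‖u_2‖ = 3.4801, so e_2 = (0.3512, 0.4789, 0.7343, 0.2873, 0.1596).
e_1·w_3 = 0.2357·4 + 0.7071·(-4) + (-0.4714)·(-1) + 0.0000·(-2) + (-0.4714)·4 = -3.2998; e_2·w_3 = 0.3512·4 + 0.4789·(-4) + 0.7343·(-1) + 0.2873·(-2) + 0.1596·4 = -1.1813.
u_3 = w_3 + 3.2998·e_1 + 1.1813·e_2 = (5.1927, -1.1009, -1.6881, -1.6606, 2.6330).
‖u_3‖ = 6.3809, so e_3 = (0.8138, -0.1725, -0.2646, -0.2602, 0.4126).
e_1·w_4 = 0.2357·2 + 0.7071·1 + (-0.4714)·(-2) + 0.0000·(-2) + (-0.4714)·4 = 0.2357; e_2·w_4 = 0.3512·2 + 0.4789·1 + 0.7343·(-2) + 0.2873·(-2) + 0.1596·4 = -0.2235; e_3·w_4 = 0.8138·2 + (-0.1725)·1 + (-0.2646)·(-2) + (-0.2602)·(-2) + 0.4126·4 = 4.1552.
u_4 = w_4 − 0.2357·e_1 + 0.2235·e_2 − 4.1552·e_3 = (-1.3585, 1.6573, -0.6255, -0.8544, 2.4322).
‖u_4‖ = 3.4101, so e_4 = (-0.3984, 0.4860, -0.1834, -0.2506, 0.7132).
Qᵀb = (0.0000, 2.5861, -1.2451, 4.6191).
Back-substitute: x_4 = 4.6191/3.4101 = 1.3545.
x_3 = (-1.2451 − 4.1552·1.3545)/6.3809 = -1.0772.
x_2 = (2.5861 + 1.1813·(-1.0772) + 0.2235·1.3545)/3.4801 = 0.4645.
x_1 = (0.0000 + 0.9428·0.4645 + 3.2998·(-1.0772) − 0.2357·1.3545)/4.2426 = -0.8099.

x = (-0.8099, 0.4645, -1.0772, 1.3545)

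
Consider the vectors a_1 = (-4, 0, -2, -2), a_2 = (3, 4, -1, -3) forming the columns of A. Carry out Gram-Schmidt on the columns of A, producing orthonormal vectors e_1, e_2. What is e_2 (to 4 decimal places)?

e_1 = a_1/‖a_1‖ = (-4, 0, -2, -2)/4.8990 = (-0.8165, 0.0000, -0.4082, -0.4082).
r_{12} = e_1·a_2 = -0.8165.
u_2 = a_2 + 0.8165·e_1 = (2.3333, 4.0000, -1.3333, -3.3333).
‖u_2‖ = 5.8595, so e_2 = (0.3982, 0.6827, -0.2276, -0.5689).

e_2 = (0.3982, 0.6827, -0.2276, -0.5689)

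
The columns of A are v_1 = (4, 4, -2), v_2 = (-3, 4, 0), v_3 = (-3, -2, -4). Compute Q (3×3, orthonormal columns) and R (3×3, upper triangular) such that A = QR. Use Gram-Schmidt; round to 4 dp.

Q = [[0.6667, -0.6951, -0.2691], [0.6667, 0.7175, -0.2018], [-0.3333, 0.0448, -0.9417]], R = [[6.0000, 0.6667, -2.0000], [0.0000, 4.9554, 0.4709], [0.0000, 0.0000, 4.9778]]

v_1 = (4, 4, -2); ‖v_1‖ = 6.0000, so q_1 = (0.6667, 0.6667, -0.3333).
q_1·v_2 = 0.6667·(-3) + 0.6667·4 + (-0.3333)·0 = 0.6667.
u_2 = v_2 − 0.6667·q_1 = (-3.4444, 3.5556, 0.2222).
‖u_2‖ = 4.9554, so q_2 = (-0.6951, 0.7175, 0.0448).
q_1·v_3 = 0.6667·(-3) + 0.6667·(-2) + (-0.3333)·(-4) = -2.0000; q_2·v_3 = (-0.6951)·(-3) + 0.7175·(-2) + 0.0448·(-4) = 0.4709.
u_3 = v_3 + 2.0000·q_1 − 0.4709·q_2 = (-1.3394, -1.0045, -4.6878).
‖u_3‖ = 4.9778, so q_3 = (-0.2691, -0.2018, -0.9417).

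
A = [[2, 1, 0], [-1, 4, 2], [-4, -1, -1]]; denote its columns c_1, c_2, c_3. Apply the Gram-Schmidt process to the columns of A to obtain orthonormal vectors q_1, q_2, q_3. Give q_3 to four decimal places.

c_1 = (2, -1, -4); ‖c_1‖ = 4.5826, so q_1 = (0.4364, -0.2182, -0.8729).
q_1·c_2 = 0.4364·1 + (-0.2182)·4 + (-0.8729)·(-1) = 0.4364.
u_2 = c_2 − 0.4364·q_1 = (0.8095, 4.0952, -0.6190).
‖u_2‖ = 4.2201, so q_2 = (0.1918, 0.9704, -0.1467).
q_1·c_3 = 0.4364·0 + (-0.2182)·2 + (-0.8729)·(-1) = 0.4364; q_2·c_3 = 0.1918·0 + 0.9704·2 + (-0.1467)·(-1) = 2.0875.
u_3 = c_3 − 0.4364·q_1 − 2.0875·q_2 = (-0.5909, 0.0695, -0.3128).
‖u_3‖ = 0.6722, so q_3 = (-0.8790, 0.1034, -0.4654).

q_3 = (-0.8790, 0.1034, -0.4654)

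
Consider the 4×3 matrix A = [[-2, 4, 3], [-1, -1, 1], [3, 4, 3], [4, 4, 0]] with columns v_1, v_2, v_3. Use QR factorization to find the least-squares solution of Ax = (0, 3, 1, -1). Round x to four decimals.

x = (0.3251, -0.7705, 1.2143)

v_1 = (-2, -1, 3, 4); ‖v_1‖ = 5.4772, so q_1 = (-0.3651, -0.1826, 0.5477, 0.7303).
q_1·v_2 = (-0.3651)·4 + (-0.1826)·(-1) + 0.5477·4 + 0.7303·4 = 3.8341.
u_2 = v_2 − 3.8341·q_1 = (5.4000, -0.3000, 1.9000, 1.2000).
‖u_2‖ = 5.8566, so q_2 = (0.9220, -0.0512, 0.3244, 0.2049).
q_1·v_3 = (-0.3651)·3 + (-0.1826)·1 + 0.5477·3 + 0.7303·0 = 0.3651; q_2·v_3 = 0.9220·3 + (-0.0512)·1 + 0.3244·3 + 0.2049·0 = 3.6881.
u_3 = v_3 − 0.3651·q_1 − 3.6881·q_2 = (-0.2672, 1.2556, 1.6035, -1.0224).
‖u_3‖ = 2.2944, so q_3 = (-0.1165, 0.5472, 0.6989, -0.4456).
Qᵀb = (-0.7303, -0.0341, 2.7862).
Back-substitute: x_3 = 2.7862/2.2944 = 1.2143.
x_2 = (-0.0341 − 3.6881·1.2143)/5.8566 = -0.7705.
x_1 = (-0.7303 − 3.8341·(-0.7705) − 0.3651·1.2143)/5.4772 = 0.3251.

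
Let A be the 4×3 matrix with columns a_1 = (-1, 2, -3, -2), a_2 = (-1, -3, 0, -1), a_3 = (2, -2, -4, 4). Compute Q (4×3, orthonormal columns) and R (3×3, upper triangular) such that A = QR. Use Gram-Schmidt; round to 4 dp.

Q = [[-0.2357, -0.3600, 0.2937], [0.4714, -0.8230, -0.2953], [-0.7071, -0.1543, -0.6897], [-0.4714, -0.4115, 0.5924]], R = [[4.2426, -0.7071, -0.4714], [0.0000, 3.2404, -0.1029], [0.0000, 0.0000, 6.3061]]

a_1 = (-1, 2, -3, -2); ‖a_1‖ = 4.2426, so q_1 = (-0.2357, 0.4714, -0.7071, -0.4714).
q_1·a_2 = (-0.2357)·(-1) + 0.4714·(-3) + (-0.7071)·0 + (-0.4714)·(-1) = -0.7071.
u_2 = a_2 + 0.7071·q_1 = (-1.1667, -2.6667, -0.5000, -1.3333).
‖u_2‖ = 3.2404, so q_2 = (-0.3600, -0.8230, -0.1543, -0.4115).
q_1·a_3 = (-0.2357)·2 + 0.4714·(-2) + (-0.7071)·(-4) + (-0.4714)·4 = -0.4714; q_2·a_3 = (-0.3600)·2 + (-0.8230)·(-2) + (-0.1543)·(-4) + (-0.4115)·4 = -0.1029.
u_3 = a_3 + 0.4714·q_1 + 0.1029·q_2 = (1.8519, -1.8624, -4.3492, 3.7354).
‖u_3‖ = 6.3061, so q_3 = (0.2937, -0.2953, -0.6897, 0.5924).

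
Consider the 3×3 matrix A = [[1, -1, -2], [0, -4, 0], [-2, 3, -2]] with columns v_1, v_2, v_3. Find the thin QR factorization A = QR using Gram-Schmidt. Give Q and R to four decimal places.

v_1 = (1, 0, -2); ‖v_1‖ = 2.2361, so q_1 = (0.4472, 0.0000, -0.8944).
q_1·v_2 = 0.4472·(-1) + 0.0000·(-4) + (-0.8944)·3 = -3.1305.
u_2 = v_2 + 3.1305·q_1 = (0.4000, -4.0000, 0.2000).
‖u_2‖ = 4.0249, so q_2 = (0.0994, -0.9938, 0.0497).
q_1·v_3 = 0.4472·(-2) + 0.0000·0 + (-0.8944)·(-2) = 0.8944; q_2·v_3 = 0.0994·(-2) + (-0.9938)·0 + 0.0497·(-2) = -0.2981.
u_3 = v_3 − 0.8944·q_1 + 0.2981·q_2 = (-2.3704, -0.2963, -1.1852).
‖u_3‖ = 2.6667, so q_3 = (-0.8889, -0.1111, -0.4444).

Q = [[0.4472, 0.0994, -0.8889], [0.0000, -0.9938, -0.1111], [-0.8944, 0.0497, -0.4444]], R = [[2.2361, -3.1305, 0.8944], [0.0000, 4.0249, -0.2981], [0.0000, 0.0000, 2.6667]]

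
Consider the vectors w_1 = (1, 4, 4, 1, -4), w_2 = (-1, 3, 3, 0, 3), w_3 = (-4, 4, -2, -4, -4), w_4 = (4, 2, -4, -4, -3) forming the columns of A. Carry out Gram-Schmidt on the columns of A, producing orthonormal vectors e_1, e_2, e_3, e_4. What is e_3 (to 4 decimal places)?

e_3 = (-0.5835, 0.4046, -0.3594, -0.5561, -0.2397)

w_1 = (1, 4, 4, 1, -4); ‖w_1‖ = 7.0711, so e_1 = (0.1414, 0.5657, 0.5657, 0.1414, -0.5657).
e_1·w_2 = 0.1414·(-1) + 0.5657·3 + 0.5657·3 + 0.1414·0 + (-0.5657)·3 = 1.5556.
u_2 = w_2 − 1.5556·e_1 = (-1.2200, 2.1200, 2.1200, -0.2200, 3.8800).
‖u_2‖ = 5.0577, so e_2 = (-0.2412, 0.4192, 0.4192, -0.0435, 0.7672).
e_1·w_3 = 0.1414·(-4) + 0.5657·4 + 0.5657·(-2) + 0.1414·(-4) + (-0.5657)·(-4) = 2.2627; e_2·w_3 = (-0.2412)·(-4) + 0.4192·4 + 0.4192·(-2) + (-0.0435)·(-4) + 0.7672·(-4) = -1.0914.
u_3 = w_3 − 2.2627·e_1 + 1.0914·e_2 = (-4.5833, 3.1775, -2.8225, -4.3675, -1.8827).
‖u_3‖ = 7.8542, so e_3 = (-0.5835, 0.4046, -0.3594, -0.5561, -0.2397).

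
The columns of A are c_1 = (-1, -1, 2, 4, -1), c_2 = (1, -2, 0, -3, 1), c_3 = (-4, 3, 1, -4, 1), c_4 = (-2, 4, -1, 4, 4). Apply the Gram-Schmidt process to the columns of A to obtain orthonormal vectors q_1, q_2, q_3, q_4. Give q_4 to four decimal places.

c_1 = (-1, -1, 2, 4, -1); ‖c_1‖ = 4.7958, so q_1 = (-0.2085, -0.2085, 0.4170, 0.8341, -0.2085).
q_1·c_2 = (-0.2085)·1 + (-0.2085)·(-2) + 0.4170·0 + 0.8341·(-3) + (-0.2085)·1 = -2.5022.
u_2 = c_2 + 2.5022·q_1 = (0.4783, -2.5217, 1.0435, -0.9130, 0.4783).
‖u_2‖ = 2.9562, so q_2 = (0.1618, -0.8530, 0.3530, -0.3089, 0.1618).
q_1·c_3 = (-0.2085)·(-4) + (-0.2085)·3 + 0.4170·1 + 0.8341·(-4) + (-0.2085)·1 = -2.9192; q_2·c_3 = 0.1618·(-4) + (-0.8530)·3 + 0.3530·1 + (-0.3089)·(-4) + 0.1618·1 = -1.4560.
u_3 = c_3 + 2.9192·q_1 + 1.4560·q_2 = (-4.3731, 1.1493, 2.7313, -2.0149, 0.6269).
‖u_3‖ = 5.6884, so q_3 = (-0.7688, 0.2020, 0.4802, -0.3542, 0.1102).
q_1·c_4 = (-0.2085)·(-2) + (-0.2085)·4 + 0.4170·(-1) + 0.8341·4 + (-0.2085)·4 = 1.6681; q_2·c_4 = 0.1618·(-2) + (-0.8530)·4 + 0.3530·(-1) + (-0.3089)·4 + 0.1618·4 = -4.6770; q_3·c_4 = (-0.7688)·(-2) + 0.2020·4 + 0.4802·(-1) + (-0.3542)·4 + 0.1102·4 = 0.8895.
u_4 = c_4 − 1.6681·q_1 + 4.6770·q_2 − 0.8895·q_3 = (-0.2117, 0.1785, -0.4719, 1.4792, 5.0065).
‖u_4‖ = 5.2490, so q_4 = (-0.0403, 0.0340, -0.0899, 0.2818, 0.9538).

q_4 = (-0.0403, 0.0340, -0.0899, 0.2818, 0.9538)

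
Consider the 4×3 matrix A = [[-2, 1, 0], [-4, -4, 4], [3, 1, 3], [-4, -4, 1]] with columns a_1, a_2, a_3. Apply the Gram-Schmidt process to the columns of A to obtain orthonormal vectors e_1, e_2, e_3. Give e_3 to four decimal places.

e_3 = (0.4518, 0.5263, 0.6777, -0.2440)

a_1 = (-2, -4, 3, -4); ‖a_1‖ = 6.7082, so e_1 = (-0.2981, -0.5963, 0.4472, -0.5963).
e_1·a_2 = (-0.2981)·1 + (-0.5963)·(-4) + 0.4472·1 + (-0.5963)·(-4) = 4.9193.
u_2 = a_2 − 4.9193·e_1 = (2.4667, -1.0667, -1.2000, -1.0667).
‖u_2‖ = 3.1305, so e_2 = (0.7879, -0.3407, -0.3833, -0.3407).
e_1·a_3 = (-0.2981)·0 + (-0.5963)·4 + 0.4472·3 + (-0.5963)·1 = -1.6398; e_2·a_3 = 0.7879·0 + (-0.3407)·4 + (-0.3833)·3 + (-0.3407)·1 = -2.8536.
u_3 = a_3 + 1.6398·e_1 + 2.8536·e_2 = (1.7596, 2.0499, 2.6395, -0.9501).
‖u_3‖ = 3.8946, so e_3 = (0.4518, 0.5263, 0.6777, -0.2440).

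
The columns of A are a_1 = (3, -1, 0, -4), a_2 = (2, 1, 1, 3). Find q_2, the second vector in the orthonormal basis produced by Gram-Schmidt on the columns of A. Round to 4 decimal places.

a_1 = (3, -1, 0, -4); ‖a_1‖ = 5.0990, so q_1 = (0.5883, -0.1961, 0.0000, -0.7845).
q_1·a_2 = 0.5883·2 + (-0.1961)·1 + 0.0000·1 + (-0.7845)·3 = -1.3728.
u_2 = a_2 + 1.3728·q_1 = (2.8077, 0.7308, 1.0000, 1.9231).
‖u_2‖ = 3.6215, so q_2 = (0.7753, 0.2018, 0.2761, 0.5310).

q_2 = (0.7753, 0.2018, 0.2761, 0.5310)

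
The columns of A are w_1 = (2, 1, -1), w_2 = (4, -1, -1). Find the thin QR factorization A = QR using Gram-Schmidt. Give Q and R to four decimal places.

e_1 = w_1/‖w_1‖ = (2, 1, -1)/2.4495 = (0.8165, 0.4082, -0.4082).
r_{12} = e_1·w_2 = 3.2660.
u_2 = w_2 − 3.2660·e_1 = (1.3333, -2.3333, 0.3333).
‖u_2‖ = 2.7080, so e_2 = (0.4924, -0.8616, 0.1231).

Q = [[0.8165, 0.4924], [0.4082, -0.8616], [-0.4082, 0.1231]], R = [[2.4495, 3.2660], [0.0000, 2.7080]]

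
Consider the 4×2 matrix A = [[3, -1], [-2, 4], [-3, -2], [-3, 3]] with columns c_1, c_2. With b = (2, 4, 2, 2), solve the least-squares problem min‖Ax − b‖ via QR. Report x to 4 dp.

c_1 = (3, -2, -3, -3); ‖c_1‖ = 5.5678, so q_1 = (0.5388, -0.3592, -0.5388, -0.5388).
q_1·c_2 = 0.5388·(-1) + (-0.3592)·4 + (-0.5388)·(-2) + (-0.5388)·3 = -2.5145.
u_2 = c_2 + 2.5145·q_1 = (0.3548, 3.0968, -3.3548, 1.6452).
‖u_2‖ = 4.8659, so q_2 = (0.0729, 0.6364, -0.6895, 0.3381).
Qᵀb = (-2.5145, 1.9888).
Back-substitute: x_2 = 1.9888/4.8659 = 0.4087.
x_1 = (-2.5145 + 2.5145·0.4087)/5.5678 = -0.2670.

x = (-0.2670, 0.4087)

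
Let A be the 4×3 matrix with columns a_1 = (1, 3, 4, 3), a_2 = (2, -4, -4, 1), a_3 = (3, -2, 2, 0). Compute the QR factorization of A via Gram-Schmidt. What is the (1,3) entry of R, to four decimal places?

r_{13} = 0.8452

a_1 = (1, 3, 4, 3); ‖a_1‖ = 5.9161, so q_1 = (0.1690, 0.5071, 0.6761, 0.5071).
r_{13} = q_1·a_3 = 0.8452.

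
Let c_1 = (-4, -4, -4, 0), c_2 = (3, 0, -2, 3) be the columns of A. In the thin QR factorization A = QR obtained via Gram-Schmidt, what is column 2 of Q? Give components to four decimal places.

e_2 = (0.5729, -0.0716, -0.5013, 0.6445)

e_1 = c_1/‖c_1‖ = (-4, -4, -4, 0)/6.9282 = (-0.5774, -0.5774, -0.5774, 0.0000).
r_{12} = e_1·c_2 = -0.5774.
u_2 = c_2 + 0.5774·e_1 = (2.6667, -0.3333, -2.3333, 3.0000).
‖u_2‖ = 4.6547, so e_2 = (0.5729, -0.0716, -0.5013, 0.6445).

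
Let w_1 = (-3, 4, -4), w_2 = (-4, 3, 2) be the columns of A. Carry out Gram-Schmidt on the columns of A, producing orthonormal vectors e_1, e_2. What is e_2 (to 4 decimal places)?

e_1 = w_1/‖w_1‖ = (-3, 4, -4)/6.4031 = (-0.4685, 0.6247, -0.6247).
r_{12} = e_1·w_2 = 2.4988.
u_2 = w_2 − 2.4988·e_1 = (-2.8293, 1.4390, 3.5610).
‖u_2‖ = 4.7703, so e_2 = (-0.5931, 0.3017, 0.7465).

e_2 = (-0.5931, 0.3017, 0.7465)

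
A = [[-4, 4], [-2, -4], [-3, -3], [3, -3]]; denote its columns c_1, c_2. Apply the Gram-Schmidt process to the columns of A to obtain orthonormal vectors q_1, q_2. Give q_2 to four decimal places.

q_2 = (0.4543, -0.6360, -0.5225, -0.3407)

c_1 = (-4, -2, -3, 3); ‖c_1‖ = 6.1644, so q_1 = (-0.6489, -0.3244, -0.4867, 0.4867).
q_1·c_2 = (-0.6489)·4 + (-0.3244)·(-4) + (-0.4867)·(-3) + 0.4867·(-3) = -1.2978.
u_2 = c_2 + 1.2978·q_1 = (3.1579, -4.4211, -3.6316, -2.3684).
‖u_2‖ = 6.9510, so q_2 = (0.4543, -0.6360, -0.5225, -0.3407).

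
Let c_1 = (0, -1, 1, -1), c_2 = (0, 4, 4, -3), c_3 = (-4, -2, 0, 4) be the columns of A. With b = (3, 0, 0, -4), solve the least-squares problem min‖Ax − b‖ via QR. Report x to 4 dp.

c_1 = (0, -1, 1, -1); ‖c_1‖ = 1.7321, so e_1 = (0.0000, -0.5774, 0.5774, -0.5774).
e_1·c_2 = 0.0000·0 + (-0.5774)·4 + 0.5774·4 + (-0.5774)·(-3) = 1.7321.
u_2 = c_2 − 1.7321·e_1 = (0.0000, 5.0000, 3.0000, -2.0000).
‖u_2‖ = 6.1644, so e_2 = (0.0000, 0.8111, 0.4867, -0.3244).
e_1·c_3 = 0.0000·(-4) + (-0.5774)·(-2) + 0.5774·0 + (-0.5774)·4 = -1.1547; e_2·c_3 = 0.0000·(-4) + 0.8111·(-2) + 0.4867·0 + (-0.3244)·4 = -2.9200.
u_3 = c_3 + 1.1547·e_1 + 2.9200·e_2 = (-4.0000, -0.2982, 2.0877, 2.3860).
‖u_3‖ = 5.1128, so e_3 = (-0.7824, -0.0583, 0.4083, 0.4667).
Qᵀb = (2.3094, 1.2978, -4.2137).
Back-substitute: x_3 = -4.2137/5.1128 = -0.8242.
x_2 = (1.2978 + 2.9200·(-0.8242))/6.1644 = -0.1799.
x_1 = (2.3094 − 1.7321·(-0.1799) + 1.1547·(-0.8242))/1.7321 = 0.9638.

x = (0.9638, -0.1799, -0.8242)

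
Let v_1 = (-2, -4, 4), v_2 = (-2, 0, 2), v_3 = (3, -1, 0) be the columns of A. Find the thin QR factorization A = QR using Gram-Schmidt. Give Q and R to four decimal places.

v_1 = (-2, -4, 4); ‖v_1‖ = 6.0000, so q_1 = (-0.3333, -0.6667, 0.6667).
q_1·v_2 = (-0.3333)·(-2) + (-0.6667)·0 + 0.6667·2 = 2.0000.
u_2 = v_2 − 2.0000·q_1 = (-1.3333, 1.3333, 0.6667).
‖u_2‖ = 2.0000, so q_2 = (-0.6667, 0.6667, 0.3333).
q_1·v_3 = (-0.3333)·3 + (-0.6667)·(-1) + 0.6667·0 = -0.3333; q_2·v_3 = (-0.6667)·3 + 0.6667·(-1) + 0.3333·0 = -2.6667.
u_3 = v_3 + 0.3333·q_1 + 2.6667·q_2 = (1.1111, 0.5556, 1.1111).
‖u_3‖ = 1.6667, so q_3 = (0.6667, 0.3333, 0.6667).

Q = [[-0.3333, -0.6667, 0.6667], [-0.6667, 0.6667, 0.3333], [0.6667, 0.3333, 0.6667]], R = [[6.0000, 2.0000, -0.3333], [0.0000, 2.0000, -2.6667], [0.0000, 0.0000, 1.6667]]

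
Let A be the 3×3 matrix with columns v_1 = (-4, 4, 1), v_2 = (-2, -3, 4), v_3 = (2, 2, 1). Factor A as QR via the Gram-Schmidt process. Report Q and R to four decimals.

v_1 = (-4, 4, 1); ‖v_1‖ = 5.7446, so q_1 = (-0.6963, 0.6963, 0.1741).
q_1·v_2 = (-0.6963)·(-2) + 0.6963·(-3) + 0.1741·4 = 0.0000.
u_2 = v_2 + 0.0000·q_1 = (-2.0000, -3.0000, 4.0000).
‖u_2‖ = 5.3852, so q_2 = (-0.3714, -0.5571, 0.7428).
q_1·v_3 = (-0.6963)·2 + 0.6963·2 + 0.1741·1 = 0.1741; q_2·v_3 = (-0.3714)·2 + (-0.5571)·2 + 0.7428·1 = -1.1142.
u_3 = v_3 − 0.1741·q_1 + 1.1142·q_2 = (1.7074, 1.2581, 1.7973).
‖u_3‖ = 2.7800, so q_3 = (0.6142, 0.4526, 0.6465).

Q = [[-0.6963, -0.3714, 0.6142], [0.6963, -0.5571, 0.4526], [0.1741, 0.7428, 0.6465]], R = [[5.7446, 0.0000, 0.1741], [0.0000, 5.3852, -1.1142], [0.0000, 0.0000, 2.7800]]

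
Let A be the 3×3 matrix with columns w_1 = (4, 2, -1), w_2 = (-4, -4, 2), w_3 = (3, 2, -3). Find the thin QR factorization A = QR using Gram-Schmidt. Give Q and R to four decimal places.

Q = [[0.8729, 0.4880, 0.0000], [0.4364, -0.7807, -0.4472], [-0.2182, 0.3904, -0.8944]], R = [[4.5826, -5.6737, 4.1461], [0.0000, 1.9518, -1.2687], [0.0000, 0.0000, 1.7889]]

w_1 = (4, 2, -1); ‖w_1‖ = 4.5826, so e_1 = (0.8729, 0.4364, -0.2182).
e_1·w_2 = 0.8729·(-4) + 0.4364·(-4) + (-0.2182)·2 = -5.6737.
u_2 = w_2 + 5.6737·e_1 = (0.9524, -1.5238, 0.7619).
‖u_2‖ = 1.9518, so e_2 = (0.4880, -0.7807, 0.3904).
e_1·w_3 = 0.8729·3 + 0.4364·2 + (-0.2182)·(-3) = 4.1461; e_2·w_3 = 0.4880·3 + (-0.7807)·2 + 0.3904·(-3) = -1.2687.
u_3 = w_3 − 4.1461·e_1 + 1.2687·e_2 = (0.0000, -0.8000, -1.6000).
‖u_3‖ = 1.7889, so e_3 = (0.0000, -0.4472, -0.8944).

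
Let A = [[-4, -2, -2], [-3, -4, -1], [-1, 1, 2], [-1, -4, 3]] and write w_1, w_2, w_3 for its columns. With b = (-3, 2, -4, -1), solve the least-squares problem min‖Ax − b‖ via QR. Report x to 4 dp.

x = (1.5476, -1.0714, -1.0238)

e_1 = w_1/‖w_1‖ = (-4, -3, -1, -1)/5.1962 = (-0.7698, -0.5774, -0.1925, -0.1925).
r_{12} = e_1·w_2 = 4.4264.
u_2 = w_2 − 4.4264·e_1 = (1.4074, -1.4444, 1.8519, -3.1481).
‖u_2‖ = 4.1722, so e_2 = (0.3373, -0.3462, 0.4439, -0.7546).
r_{13} = e_1·w_3 = 1.1547; r_{23} = e_2·w_3 = -1.7044.
u_3 = w_3 − 1.1547·e_1 + 1.7044·e_2 = (-0.5362, -0.9234, 2.9787, 1.9362).
‖u_3‖ = 3.7097, so e_3 = (-0.1445, -0.2489, 0.8030, 0.5219).
Qᵀb = (2.1170, -2.7253, -3.7980).
Back-substitute: x_3 = -3.7980/3.7097 = -1.0238.
x_2 = (-2.7253 + 1.7044·(-1.0238))/4.1722 = -1.0714.
x_1 = (2.1170 − 4.4264·(-1.0714) − 1.1547·(-1.0238))/5.1962 = 1.5476.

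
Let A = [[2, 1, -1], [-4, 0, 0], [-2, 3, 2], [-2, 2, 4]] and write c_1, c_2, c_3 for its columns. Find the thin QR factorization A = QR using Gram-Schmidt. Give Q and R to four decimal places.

Q = [[0.3780, 0.4591, -0.4536], [-0.7559, -0.3339, -0.4215], [-0.3780, 0.7096, -0.3253], [-0.3780, 0.4174, 0.7147]], R = [[5.2915, -1.5119, -2.6458], [0.0000, 3.4226, 2.6296], [0.0000, 0.0000, 2.6618]]

c_1 = (2, -4, -2, -2); ‖c_1‖ = 5.2915, so e_1 = (0.3780, -0.7559, -0.3780, -0.3780).
e_1·c_2 = 0.3780·1 + (-0.7559)·0 + (-0.3780)·3 + (-0.3780)·2 = -1.5119.
u_2 = c_2 + 1.5119·e_1 = (1.5714, -1.1429, 2.4286, 1.4286).
‖u_2‖ = 3.4226, so e_2 = (0.4591, -0.3339, 0.7096, 0.4174).
e_1·c_3 = 0.3780·(-1) + (-0.7559)·0 + (-0.3780)·2 + (-0.3780)·4 = -2.6458; e_2·c_3 = 0.4591·(-1) + (-0.3339)·0 + 0.7096·2 + 0.4174·4 = 2.6296.
u_3 = c_3 + 2.6458·e_1 − 2.6296·e_2 = (-1.2073, -1.1220, -0.8659, 1.9024).
‖u_3‖ = 2.6618, so e_3 = (-0.4536, -0.4215, -0.3253, 0.7147).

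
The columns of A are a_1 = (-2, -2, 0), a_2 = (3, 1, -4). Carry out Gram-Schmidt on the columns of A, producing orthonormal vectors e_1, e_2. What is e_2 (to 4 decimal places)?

e_1 = a_1/‖a_1‖ = (-2, -2, 0)/2.8284 = (-0.7071, -0.7071, 0.0000).
r_{12} = e_1·a_2 = -2.8284.
u_2 = a_2 + 2.8284·e_1 = (1.0000, -1.0000, -4.0000).
‖u_2‖ = 4.2426, so e_2 = (0.2357, -0.2357, -0.9428).

e_2 = (0.2357, -0.2357, -0.9428)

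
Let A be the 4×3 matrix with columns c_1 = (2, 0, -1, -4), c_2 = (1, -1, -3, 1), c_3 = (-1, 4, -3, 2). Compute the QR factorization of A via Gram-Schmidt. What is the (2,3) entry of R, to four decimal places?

e_1 = c_1/‖c_1‖ = (2, 0, -1, -4)/4.5826 = (0.4364, 0.0000, -0.2182, -0.8729).
r_{12} = e_1·c_2 = 0.2182.
u_2 = c_2 − 0.2182·e_1 = (0.9048, -1.0000, -2.9524, 1.1905).
‖u_2‖ = 3.4572, so e_2 = (0.2617, -0.2892, -0.8540, 0.3443).
r_{23} = e_2·c_3 = 1.8319.

r_{23} = 1.8319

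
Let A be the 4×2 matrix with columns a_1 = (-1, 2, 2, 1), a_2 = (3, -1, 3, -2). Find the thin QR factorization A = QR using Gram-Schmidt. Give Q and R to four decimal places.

Q = [[-0.3162, 0.6060], [0.6325, -0.1672], [0.6325, 0.6687], [0.3162, -0.3970]], R = [[3.1623, -0.3162], [0.0000, 4.7854]]

a_1 = (-1, 2, 2, 1); ‖a_1‖ = 3.1623, so q_1 = (-0.3162, 0.6325, 0.6325, 0.3162).
q_1·a_2 = (-0.3162)·3 + 0.6325·(-1) + 0.6325·3 + 0.3162·(-2) = -0.3162.
u_2 = a_2 + 0.3162·q_1 = (2.9000, -0.8000, 3.2000, -1.9000).
‖u_2‖ = 4.7854, so q_2 = (0.6060, -0.1672, 0.6687, -0.3970).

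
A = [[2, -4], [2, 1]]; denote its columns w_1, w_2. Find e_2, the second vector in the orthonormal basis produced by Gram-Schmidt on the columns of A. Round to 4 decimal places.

w_1 = (2, 2); ‖w_1‖ = 2.8284, so e_1 = (0.7071, 0.7071).
e_1·w_2 = 0.7071·(-4) + 0.7071·1 = -2.1213.
u_2 = w_2 + 2.1213·e_1 = (-2.5000, 2.5000).
‖u_2‖ = 3.5355, so e_2 = (-0.7071, 0.7071).

e_2 = (-0.7071, 0.7071)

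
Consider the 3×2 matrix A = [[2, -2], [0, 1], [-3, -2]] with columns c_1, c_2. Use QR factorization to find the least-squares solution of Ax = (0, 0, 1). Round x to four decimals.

c_1 = (2, 0, -3); ‖c_1‖ = 3.6056, so q_1 = (0.5547, 0.0000, -0.8321).
q_1·c_2 = 0.5547·(-2) + 0.0000·1 + (-0.8321)·(-2) = 0.5547.
u_2 = c_2 − 0.5547·q_1 = (-2.3077, 1.0000, -1.5385).
‖u_2‖ = 2.9483, so q_2 = (-0.7827, 0.3392, -0.5218).
Qᵀb = (-0.8321, -0.5218).
Back-substitute: x_2 = -0.5218/2.9483 = -0.1770.
x_1 = (-0.8321 − 0.5547·(-0.1770))/3.6056 = -0.2035.

x = (-0.2035, -0.1770)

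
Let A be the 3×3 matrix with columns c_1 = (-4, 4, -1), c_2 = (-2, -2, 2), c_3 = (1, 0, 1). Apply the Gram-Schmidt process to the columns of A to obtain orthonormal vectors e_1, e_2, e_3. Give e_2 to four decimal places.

e_2 = (-0.6506, -0.5100, 0.5627)

c_1 = (-4, 4, -1); ‖c_1‖ = 5.7446, so e_1 = (-0.6963, 0.6963, -0.1741).
e_1·c_2 = (-0.6963)·(-2) + 0.6963·(-2) + (-0.1741)·2 = -0.3482.
u_2 = c_2 + 0.3482·e_1 = (-2.2424, -1.7576, 1.9394).
‖u_2‖ = 3.4466, so e_2 = (-0.6506, -0.5100, 0.5627).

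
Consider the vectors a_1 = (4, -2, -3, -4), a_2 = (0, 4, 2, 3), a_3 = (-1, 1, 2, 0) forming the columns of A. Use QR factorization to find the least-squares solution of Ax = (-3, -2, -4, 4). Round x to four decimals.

a_1 = (4, -2, -3, -4); ‖a_1‖ = 6.7082, so q_1 = (0.5963, -0.2981, -0.4472, -0.5963).
q_1·a_2 = 0.5963·0 + (-0.2981)·4 + (-0.4472)·2 + (-0.5963)·3 = -3.8759.
u_2 = a_2 + 3.8759·q_1 = (2.3111, 2.8444, 0.2667, 0.6889).
‖u_2‖ = 3.7387, so q_2 = (0.6182, 0.7608, 0.0713, 0.1843).
q_1·a_3 = 0.5963·(-1) + (-0.2981)·1 + (-0.4472)·2 + (-0.5963)·0 = -1.7889; q_2·a_3 = 0.6182·(-1) + 0.7608·1 + 0.0713·2 + 0.1843·0 = 0.2853.
u_3 = a_3 + 1.7889·q_1 − 0.2853·q_2 = (-0.1097, 0.2496, 1.1797, -1.1192).
‖u_3‖ = 1.6488, so q_3 = (-0.0665, 0.1514, 0.7155, -0.6788).
Qᵀb = (-1.7889, -2.9244, -5.6802).
Back-substitute: x_3 = -5.6802/1.6488 = -3.4450.
x_2 = (-2.9244 − 0.2853·(-3.4450))/3.7387 = -0.5193.
x_1 = (-1.7889 + 3.8759·(-0.5193) + 1.7889·(-3.4450))/6.7082 = -1.4854.

x = (-1.4854, -0.5193, -3.4450)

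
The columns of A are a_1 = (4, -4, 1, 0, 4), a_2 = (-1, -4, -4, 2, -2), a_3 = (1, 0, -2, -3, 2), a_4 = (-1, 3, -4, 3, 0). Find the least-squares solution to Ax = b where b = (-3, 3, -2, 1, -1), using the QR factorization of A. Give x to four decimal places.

x = (-0.4610, -0.0308, 0.0740, 0.4076)

q_1 = a_1/‖a_1‖ = (4, -4, 1, 0, 4)/7.0000 = (0.5714, -0.5714, 0.1429, 0.0000, 0.5714).
r_{12} = q_1·a_2 = 0.0000.
u_2 = a_2 + 0.0000·q_1 = (-1.0000, -4.0000, -4.0000, 2.0000, -2.0000).
‖u_2‖ = 6.4031, so q_2 = (-0.1562, -0.6247, -0.6247, 0.3123, -0.3123).
r_{13} = q_1·a_3 = 1.4286; r_{23} = q_2·a_3 = -0.4685.
u_3 = a_3 − 1.4286·q_1 + 0.4685·q_2 = (0.1105, 0.5236, -2.4968, -2.8537, 1.0373).
‖u_3‖ = 3.9673, so q_3 = (0.0279, 0.1320, -0.6293, -0.7193, 0.2615).
r_{14} = q_1·a_4 = -2.8571; r_{24} = q_2·a_4 = 1.7179; r_{34} = q_3·a_4 = 0.7276.
u_4 = a_4 + 2.8571·q_1 − 1.7179·q_2 − 0.7276·q_3 = (0.8807, 2.3445, -2.0608, 2.9867, 1.9790).
‖u_4‖ = 4.8328, so q_4 = (0.1822, 0.4851, -0.4264, 0.6180, 0.4095).
Qᵀb = (-4.2857, 0.4685, 0.5903, 1.9700).
Back-substitute: x_4 = 1.9700/4.8328 = 0.4076.
x_3 = (0.5903 − 0.7276·0.4076)/3.9673 = 0.0740.
x_2 = (0.4685 + 0.4685·0.0740 − 1.7179·0.4076)/6.4031 = -0.0308.
x_1 = (-4.2857 + 0.0000·(-0.0308) − 1.4286·0.0740 + 2.8571·0.4076)/7.0000 = -0.4610.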